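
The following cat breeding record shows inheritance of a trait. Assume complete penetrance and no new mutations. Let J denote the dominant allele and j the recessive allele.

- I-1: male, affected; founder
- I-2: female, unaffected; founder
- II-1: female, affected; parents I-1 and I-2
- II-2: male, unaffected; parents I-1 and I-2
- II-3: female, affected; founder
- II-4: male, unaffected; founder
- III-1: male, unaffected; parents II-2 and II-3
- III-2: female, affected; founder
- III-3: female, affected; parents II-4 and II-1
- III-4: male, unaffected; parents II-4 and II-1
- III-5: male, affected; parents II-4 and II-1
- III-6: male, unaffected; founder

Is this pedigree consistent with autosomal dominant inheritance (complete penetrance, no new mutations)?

Yes

A consistent assignment under autosomal dominant exists: I-1 Jj, I-2 jj, II-1 Jj, II-2 jj, II-3 Jj, II-4 jj, III-1 jj, III-2 JJ, III-3 Jj, III-4 jj, III-5 Jj, III-6 jj.
In this assignment every recorded phenotype matches its genotype and every non-founder's genotype is obtainable from its parents' genotypes, so the pedigree is consistent.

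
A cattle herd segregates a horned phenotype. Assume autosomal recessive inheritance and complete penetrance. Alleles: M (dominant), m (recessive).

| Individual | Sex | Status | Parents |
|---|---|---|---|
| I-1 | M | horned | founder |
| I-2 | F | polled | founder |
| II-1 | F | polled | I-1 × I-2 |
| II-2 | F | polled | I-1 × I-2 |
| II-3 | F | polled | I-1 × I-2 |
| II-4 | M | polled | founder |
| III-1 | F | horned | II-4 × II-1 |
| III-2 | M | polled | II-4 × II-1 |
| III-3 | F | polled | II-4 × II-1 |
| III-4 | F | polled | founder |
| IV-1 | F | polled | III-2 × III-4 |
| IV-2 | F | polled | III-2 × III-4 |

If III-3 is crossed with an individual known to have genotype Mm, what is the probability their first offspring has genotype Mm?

1/2

II-4 is polled so carries M and passed m to III-1 (mm), so II-4 is Mm.
II-1 is polled so carries M and received m from I-1 (mm), so II-1 is Mm.
III-3 is a polled offspring of II-4 (Mm) × II-1 (Mm), whose cross gives 1/4 MM : 1/2 Mm : 1/4 mm; conditioning on being polled, III-3 is MM with probability 1/3, Mm with probability 2/3.
Summing over parental genotype combinations, P(offspring has genotype Mm) = 1/3·1/2 + 2/3·1/2 = 1/2.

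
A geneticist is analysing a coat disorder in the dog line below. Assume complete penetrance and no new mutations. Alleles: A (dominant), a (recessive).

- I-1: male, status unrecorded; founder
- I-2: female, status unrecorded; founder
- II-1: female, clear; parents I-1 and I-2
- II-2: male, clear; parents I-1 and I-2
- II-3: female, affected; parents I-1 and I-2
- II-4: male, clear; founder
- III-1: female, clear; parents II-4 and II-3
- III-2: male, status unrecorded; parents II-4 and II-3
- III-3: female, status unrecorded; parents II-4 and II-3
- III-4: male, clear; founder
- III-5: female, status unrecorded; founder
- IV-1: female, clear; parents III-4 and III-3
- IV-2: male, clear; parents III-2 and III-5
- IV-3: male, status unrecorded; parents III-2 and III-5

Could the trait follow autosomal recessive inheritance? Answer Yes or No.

Yes

A consistent assignment under autosomal recessive exists: I-1 Aa, I-2 Aa, II-1 AA, II-2 AA, II-3 aa, II-4 AA, III-1 Aa, III-2 Aa, III-3 Aa, III-4 AA, III-5 AA, IV-1 AA, IV-2 AA, IV-3 AA.
In this assignment every recorded phenotype matches its genotype and every non-founder's genotype is obtainable from its parents' genotypes, so the pedigree is consistent.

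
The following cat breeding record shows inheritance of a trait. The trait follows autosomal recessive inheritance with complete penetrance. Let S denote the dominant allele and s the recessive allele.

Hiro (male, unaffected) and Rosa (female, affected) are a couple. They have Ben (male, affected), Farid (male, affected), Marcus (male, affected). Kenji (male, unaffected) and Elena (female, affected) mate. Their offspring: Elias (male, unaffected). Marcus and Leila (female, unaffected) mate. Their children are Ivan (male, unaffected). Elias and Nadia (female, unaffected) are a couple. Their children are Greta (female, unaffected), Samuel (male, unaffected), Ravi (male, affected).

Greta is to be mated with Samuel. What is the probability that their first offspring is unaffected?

8/9

Elias is unaffected so carries S and received s from Elena (ss), so Elias is Ss.
Nadia is unaffected so carries S and passed s to Ravi (ss), so Nadia is Ss.
Greta is an unaffected offspring of Elias (Ss) × Nadia (Ss), whose cross gives 1/4 SS : 1/2 Ss : 1/4 ss; conditioning on being unaffected, Greta is SS with probability 1/3, Ss with probability 2/3.
Samuel is an unaffected offspring of Elias (Ss) × Nadia (Ss), whose cross gives 1/4 SS : 1/2 Ss : 1/4 ss; conditioning on being unaffected, Samuel is SS with probability 1/3, Ss with probability 2/3.
Summing over parental genotype combinations, P(offspring is unaffected) = 1/9·1 + 2/9·1 + 2/9·1 + 4/9·3/4 = 8/9.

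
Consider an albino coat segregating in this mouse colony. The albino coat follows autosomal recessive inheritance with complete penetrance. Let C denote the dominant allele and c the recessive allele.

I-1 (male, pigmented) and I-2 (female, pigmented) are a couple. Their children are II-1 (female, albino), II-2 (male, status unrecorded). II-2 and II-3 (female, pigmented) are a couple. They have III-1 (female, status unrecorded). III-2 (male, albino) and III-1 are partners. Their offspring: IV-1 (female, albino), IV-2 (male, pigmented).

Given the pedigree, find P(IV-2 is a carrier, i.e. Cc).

IV-2 is pigmented so carries C and received c from III-2 (cc), so IV-2 is Cc, giving P(Cc) = 1.

1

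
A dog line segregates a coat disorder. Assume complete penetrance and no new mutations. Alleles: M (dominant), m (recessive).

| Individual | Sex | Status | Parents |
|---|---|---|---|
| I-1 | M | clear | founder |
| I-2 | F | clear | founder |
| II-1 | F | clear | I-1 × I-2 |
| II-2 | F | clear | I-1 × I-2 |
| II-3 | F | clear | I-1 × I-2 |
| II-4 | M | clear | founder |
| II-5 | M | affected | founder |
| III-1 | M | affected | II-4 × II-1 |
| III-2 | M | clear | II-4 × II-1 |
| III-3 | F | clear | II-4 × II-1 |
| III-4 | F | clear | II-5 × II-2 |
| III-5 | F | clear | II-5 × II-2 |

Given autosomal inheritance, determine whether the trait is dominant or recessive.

recessive

II-4 and II-1 are both clear yet have an affected child III-1. Under dominance, an affected child requires at least one affected parent, so the trait cannot be dominant.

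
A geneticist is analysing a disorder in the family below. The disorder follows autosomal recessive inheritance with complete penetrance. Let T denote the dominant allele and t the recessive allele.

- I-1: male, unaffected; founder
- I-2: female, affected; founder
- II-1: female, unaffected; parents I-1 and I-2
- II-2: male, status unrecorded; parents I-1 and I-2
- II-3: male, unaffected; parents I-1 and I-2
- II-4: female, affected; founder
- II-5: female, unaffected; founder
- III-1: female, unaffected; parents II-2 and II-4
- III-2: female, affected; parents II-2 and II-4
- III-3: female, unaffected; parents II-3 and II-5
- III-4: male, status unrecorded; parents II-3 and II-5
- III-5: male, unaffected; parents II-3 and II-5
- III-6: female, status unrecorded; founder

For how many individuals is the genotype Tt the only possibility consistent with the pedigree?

Obligate heterozygotes: II-1 is unaffected so carries T and received t from I-2 (tt), so II-1 is Tt; II-2 passed T to III-1 (Tt, whose t came from II-4) and received t from I-2 (tt), so II-2 is Tt; II-3 is unaffected so carries T and received t from I-2 (tt), so II-3 is Tt; III-1 is unaffected so carries T and received t from II-4 (tt), so III-1 is Tt.
Every other individual is either homozygous by phenotype or has at least one consistent homozygous assignment, so the count is 4.

4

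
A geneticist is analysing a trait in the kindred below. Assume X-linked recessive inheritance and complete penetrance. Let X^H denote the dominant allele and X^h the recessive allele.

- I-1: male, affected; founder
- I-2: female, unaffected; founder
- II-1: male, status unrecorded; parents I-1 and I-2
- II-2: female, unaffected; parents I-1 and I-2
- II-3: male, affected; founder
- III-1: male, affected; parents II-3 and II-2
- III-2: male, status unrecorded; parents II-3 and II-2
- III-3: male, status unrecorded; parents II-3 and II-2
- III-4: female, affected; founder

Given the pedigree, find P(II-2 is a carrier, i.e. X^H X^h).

II-2 is unaffected so carries H and received h from I-1 (X^h Y), so II-2 is X^H X^h, giving P(X^H X^h) = 1.

1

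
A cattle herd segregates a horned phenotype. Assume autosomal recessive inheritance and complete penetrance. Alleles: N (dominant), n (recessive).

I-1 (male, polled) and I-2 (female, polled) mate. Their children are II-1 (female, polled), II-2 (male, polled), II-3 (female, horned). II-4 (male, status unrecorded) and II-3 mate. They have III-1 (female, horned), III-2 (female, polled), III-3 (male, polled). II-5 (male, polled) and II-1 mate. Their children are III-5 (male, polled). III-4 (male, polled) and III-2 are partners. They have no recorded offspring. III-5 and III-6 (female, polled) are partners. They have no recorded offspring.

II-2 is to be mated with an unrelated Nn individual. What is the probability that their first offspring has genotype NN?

1/3

I-1 is polled so carries N and passed n to II-3 (nn), so I-1 is Nn.
I-2 is polled so carries N and passed n to II-3 (nn), so I-2 is Nn.
II-2 is a polled offspring of I-1 (Nn) × I-2 (Nn), whose cross gives 1/4 NN : 1/2 Nn : 1/4 nn; conditioning on being polled, II-2 is NN with probability 1/3, Nn with probability 2/3.
Summing over parental genotype combinations, P(offspring has genotype NN) = 1/3·1/2 + 2/3·1/4 = 1/3.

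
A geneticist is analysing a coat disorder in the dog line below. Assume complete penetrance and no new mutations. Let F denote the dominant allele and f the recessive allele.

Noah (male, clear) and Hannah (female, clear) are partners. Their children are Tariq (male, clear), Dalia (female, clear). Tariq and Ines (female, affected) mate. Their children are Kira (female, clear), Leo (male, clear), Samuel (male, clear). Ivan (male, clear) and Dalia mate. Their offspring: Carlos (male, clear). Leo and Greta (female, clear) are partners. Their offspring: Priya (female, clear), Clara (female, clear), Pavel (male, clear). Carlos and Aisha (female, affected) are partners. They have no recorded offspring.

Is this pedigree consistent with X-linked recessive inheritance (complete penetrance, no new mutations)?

No

Under X-linked recessive, Leo (clear, male) cannot arise from Tariq (clear) × Ines (affected).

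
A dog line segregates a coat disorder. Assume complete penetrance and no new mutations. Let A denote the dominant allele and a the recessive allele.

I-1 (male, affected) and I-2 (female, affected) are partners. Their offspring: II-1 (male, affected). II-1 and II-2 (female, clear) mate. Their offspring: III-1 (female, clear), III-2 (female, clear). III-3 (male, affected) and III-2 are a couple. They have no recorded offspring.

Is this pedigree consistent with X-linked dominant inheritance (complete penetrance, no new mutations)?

No

Under X-linked dominant, III-1 (clear, female) cannot arise from II-1 (affected) × II-2 (clear).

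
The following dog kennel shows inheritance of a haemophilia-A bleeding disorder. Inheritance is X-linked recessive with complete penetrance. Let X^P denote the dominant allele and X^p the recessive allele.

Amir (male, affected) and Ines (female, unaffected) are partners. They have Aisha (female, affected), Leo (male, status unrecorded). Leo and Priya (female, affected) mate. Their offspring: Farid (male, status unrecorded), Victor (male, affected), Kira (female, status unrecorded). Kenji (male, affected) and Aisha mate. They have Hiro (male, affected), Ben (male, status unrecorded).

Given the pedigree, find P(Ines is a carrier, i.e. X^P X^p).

1

Ines is unaffected so carries P and passed p to Aisha (X^p X^p), so Ines is X^P X^p, giving P(X^P X^p) = 1.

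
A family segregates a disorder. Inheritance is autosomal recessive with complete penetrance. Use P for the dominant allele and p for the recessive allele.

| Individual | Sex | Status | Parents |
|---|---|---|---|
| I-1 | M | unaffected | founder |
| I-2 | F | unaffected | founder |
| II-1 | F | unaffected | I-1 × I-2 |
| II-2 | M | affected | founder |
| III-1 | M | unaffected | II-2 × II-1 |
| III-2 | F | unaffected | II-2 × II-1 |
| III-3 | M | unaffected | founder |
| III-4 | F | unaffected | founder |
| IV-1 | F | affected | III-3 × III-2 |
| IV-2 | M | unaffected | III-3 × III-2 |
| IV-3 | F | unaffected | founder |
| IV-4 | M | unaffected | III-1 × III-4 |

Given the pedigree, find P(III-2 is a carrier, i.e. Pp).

III-2 is unaffected so carries P and received p from II-2 (pp), so III-2 is Pp, giving P(Pp) = 1.

1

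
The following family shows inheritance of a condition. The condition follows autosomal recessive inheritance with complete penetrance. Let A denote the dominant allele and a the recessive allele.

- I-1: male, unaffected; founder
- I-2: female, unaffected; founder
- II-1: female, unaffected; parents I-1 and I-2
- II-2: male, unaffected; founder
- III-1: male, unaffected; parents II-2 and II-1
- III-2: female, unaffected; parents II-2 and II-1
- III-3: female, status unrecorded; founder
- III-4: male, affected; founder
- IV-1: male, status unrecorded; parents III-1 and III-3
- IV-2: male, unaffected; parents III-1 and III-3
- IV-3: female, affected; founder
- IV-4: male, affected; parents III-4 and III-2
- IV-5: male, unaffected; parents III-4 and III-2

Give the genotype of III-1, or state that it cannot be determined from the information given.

III-1's phenotype allows AA or Aa, and no parent or child forces a single allele at both positions; consistent genotype assignments exist with III-1 as AA or Aa.

cannot be determined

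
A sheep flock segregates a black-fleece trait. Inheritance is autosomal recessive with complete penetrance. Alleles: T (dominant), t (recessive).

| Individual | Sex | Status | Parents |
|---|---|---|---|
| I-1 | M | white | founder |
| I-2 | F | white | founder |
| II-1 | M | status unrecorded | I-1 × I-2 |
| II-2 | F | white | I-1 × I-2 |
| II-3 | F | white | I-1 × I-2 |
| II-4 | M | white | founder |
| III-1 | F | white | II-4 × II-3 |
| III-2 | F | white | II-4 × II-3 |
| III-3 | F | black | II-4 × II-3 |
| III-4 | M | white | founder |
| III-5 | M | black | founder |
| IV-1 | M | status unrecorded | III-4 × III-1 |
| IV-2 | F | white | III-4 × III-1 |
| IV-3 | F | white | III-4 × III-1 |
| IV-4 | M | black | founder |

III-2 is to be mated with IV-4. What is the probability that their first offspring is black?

II-4 is white so carries T and passed t to III-3 (tt), so II-4 is Tt.
II-3 is white so carries T and passed t to III-3 (tt), so II-3 is Tt.
III-2 is a white offspring of II-4 (Tt) × II-3 (Tt), whose cross gives 1/4 TT : 1/2 Tt : 1/4 tt; conditioning on being white, III-2 is TT with probability 1/3, Tt with probability 2/3.
IV-4 is black, so IV-4 is tt.
Summing over parental genotype combinations, P(offspring is black) = 2/3·1/2 = 1/3.

1/3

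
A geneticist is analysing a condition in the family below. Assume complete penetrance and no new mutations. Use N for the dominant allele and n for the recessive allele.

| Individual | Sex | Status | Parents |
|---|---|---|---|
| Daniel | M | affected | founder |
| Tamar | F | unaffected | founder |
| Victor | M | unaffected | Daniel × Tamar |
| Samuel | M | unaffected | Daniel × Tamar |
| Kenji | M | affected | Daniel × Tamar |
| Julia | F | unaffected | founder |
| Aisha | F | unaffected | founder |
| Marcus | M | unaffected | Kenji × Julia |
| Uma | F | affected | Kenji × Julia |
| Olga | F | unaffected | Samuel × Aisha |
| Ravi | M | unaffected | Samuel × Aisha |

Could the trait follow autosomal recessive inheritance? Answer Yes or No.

Yes

A consistent assignment under autosomal recessive exists: Daniel nn, Tamar Nn, Victor Nn, Samuel Nn, Kenji nn, Julia Nn, Aisha NN, Marcus Nn, Uma nn, Olga NN, Ravi NN.
In this assignment every recorded phenotype matches its genotype and every non-founder's genotype is obtainable from its parents' genotypes, so the pedigree is consistent.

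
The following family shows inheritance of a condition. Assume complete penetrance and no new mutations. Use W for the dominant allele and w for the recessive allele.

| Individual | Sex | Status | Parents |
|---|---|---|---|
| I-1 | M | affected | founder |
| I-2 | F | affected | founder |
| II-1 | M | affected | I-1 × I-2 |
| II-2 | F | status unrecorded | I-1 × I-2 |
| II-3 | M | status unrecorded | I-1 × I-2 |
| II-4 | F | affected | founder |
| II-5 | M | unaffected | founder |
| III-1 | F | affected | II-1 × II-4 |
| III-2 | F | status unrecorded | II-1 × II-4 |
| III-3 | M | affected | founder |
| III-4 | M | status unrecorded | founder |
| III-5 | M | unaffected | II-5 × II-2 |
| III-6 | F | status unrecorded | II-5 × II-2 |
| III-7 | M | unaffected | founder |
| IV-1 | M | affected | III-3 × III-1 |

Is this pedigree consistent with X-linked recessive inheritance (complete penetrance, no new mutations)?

No assignment of genotypes under X-linked recessive satisfies every parent–offspring relationship, so the pedigree is inconsistent.

No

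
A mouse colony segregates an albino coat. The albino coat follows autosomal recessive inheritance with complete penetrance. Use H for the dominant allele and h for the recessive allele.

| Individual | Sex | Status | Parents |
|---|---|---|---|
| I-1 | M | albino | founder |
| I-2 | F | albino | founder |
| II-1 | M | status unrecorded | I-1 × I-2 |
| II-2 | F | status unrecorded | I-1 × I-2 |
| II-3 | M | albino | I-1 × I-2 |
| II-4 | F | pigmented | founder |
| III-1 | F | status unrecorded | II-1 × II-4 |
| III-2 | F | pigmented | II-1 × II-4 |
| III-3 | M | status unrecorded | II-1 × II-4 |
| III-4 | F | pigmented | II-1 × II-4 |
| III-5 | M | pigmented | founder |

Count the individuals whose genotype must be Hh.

2

Obligate heterozygotes: III-2 is pigmented so carries H and received h from II-1 (hh), so III-2 is Hh; III-4 is pigmented so carries H and received h from II-1 (hh), so III-4 is Hh.
Every other individual is either homozygous by phenotype or has at least one consistent homozygous assignment, so the count is 2.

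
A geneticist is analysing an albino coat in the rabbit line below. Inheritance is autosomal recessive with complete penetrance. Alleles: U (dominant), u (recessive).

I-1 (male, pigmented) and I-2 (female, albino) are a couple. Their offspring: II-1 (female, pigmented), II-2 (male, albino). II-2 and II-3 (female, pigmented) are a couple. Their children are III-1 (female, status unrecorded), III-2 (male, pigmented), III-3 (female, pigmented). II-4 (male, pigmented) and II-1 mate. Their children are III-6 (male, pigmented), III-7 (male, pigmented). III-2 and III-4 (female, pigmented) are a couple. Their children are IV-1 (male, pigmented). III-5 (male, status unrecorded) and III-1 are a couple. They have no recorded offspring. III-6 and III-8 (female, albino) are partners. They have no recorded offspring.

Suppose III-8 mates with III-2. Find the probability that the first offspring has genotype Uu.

1/2

III-8 is albino, so III-8 is uu.
III-2 is pigmented so carries U and received u from II-2 (uu), so III-2 is Uu.
The cross gives 1/2 Uu : 1/2 uu, so P(offspring has genotype Uu) = 1/2.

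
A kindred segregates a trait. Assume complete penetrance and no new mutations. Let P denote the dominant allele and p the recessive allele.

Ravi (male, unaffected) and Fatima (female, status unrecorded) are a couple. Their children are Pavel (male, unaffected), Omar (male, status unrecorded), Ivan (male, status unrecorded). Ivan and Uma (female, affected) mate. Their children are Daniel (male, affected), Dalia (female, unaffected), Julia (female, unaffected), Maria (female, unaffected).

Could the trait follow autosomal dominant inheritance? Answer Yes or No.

A consistent assignment under autosomal dominant exists: Ravi pp, Fatima Pp, Pavel pp, Omar Pp, Ivan Pp, Uma Pp, Daniel PP, Dalia pp, Julia pp, Maria pp.
In this assignment every recorded phenotype matches its genotype and every non-founder's genotype is obtainable from its parents' genotypes, so the pedigree is consistent.

Yes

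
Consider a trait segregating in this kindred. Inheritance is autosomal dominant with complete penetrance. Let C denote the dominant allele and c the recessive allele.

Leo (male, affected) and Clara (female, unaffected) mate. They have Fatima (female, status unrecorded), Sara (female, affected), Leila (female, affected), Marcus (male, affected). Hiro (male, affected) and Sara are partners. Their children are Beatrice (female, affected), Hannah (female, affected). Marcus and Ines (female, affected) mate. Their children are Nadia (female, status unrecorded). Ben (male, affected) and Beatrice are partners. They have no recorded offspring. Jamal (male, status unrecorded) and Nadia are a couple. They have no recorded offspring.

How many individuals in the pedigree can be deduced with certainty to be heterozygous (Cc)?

Obligate heterozygotes: Sara is affected so carries C and received c from Clara (cc), so Sara is Cc; Leila is affected so carries C and received c from Clara (cc), so Leila is Cc; Marcus is affected so carries C and received c from Clara (cc), so Marcus is Cc.
Every other individual is either homozygous by phenotype or has at least one consistent homozygous assignment, so the count is 3.

3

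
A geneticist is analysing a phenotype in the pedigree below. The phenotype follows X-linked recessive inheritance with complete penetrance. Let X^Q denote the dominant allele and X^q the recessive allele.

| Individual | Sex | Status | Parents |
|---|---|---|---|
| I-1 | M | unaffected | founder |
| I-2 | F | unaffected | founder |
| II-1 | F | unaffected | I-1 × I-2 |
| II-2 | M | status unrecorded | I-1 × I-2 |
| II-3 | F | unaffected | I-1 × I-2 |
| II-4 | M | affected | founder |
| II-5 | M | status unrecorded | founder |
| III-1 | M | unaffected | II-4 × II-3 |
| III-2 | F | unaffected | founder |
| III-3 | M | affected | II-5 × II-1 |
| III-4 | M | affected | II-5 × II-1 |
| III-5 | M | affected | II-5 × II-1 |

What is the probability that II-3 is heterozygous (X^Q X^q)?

1/3

I-1 is unaffected, so I-1 is X^Q Y.
I-2 is unaffected so carries Q and passed q to II-1 (X^Q X^q, whose Q came from I-1), so I-2 is X^Q X^q.
Their cross gives offspring ratios 1/2 X^Q X^Q : 1/2 X^Q X^q. Conditioning on II-3 being unaffected, P(X^Q X^q) = 1/2 / 1 = 1/2 before taking II-3's own offspring into account.
II-4 is affected, so II-4 is X^q Y.
Now use II-3's offspring. Probability of each recorded status — unaffected son III-1: 1/2 if II-3 is X^Q X^q, 1 if X^Q X^Q.
Bayes: P(X^Q X^q) = 1/2·1/2 / (1/2·1/2 + 1/2·1) = 1/3.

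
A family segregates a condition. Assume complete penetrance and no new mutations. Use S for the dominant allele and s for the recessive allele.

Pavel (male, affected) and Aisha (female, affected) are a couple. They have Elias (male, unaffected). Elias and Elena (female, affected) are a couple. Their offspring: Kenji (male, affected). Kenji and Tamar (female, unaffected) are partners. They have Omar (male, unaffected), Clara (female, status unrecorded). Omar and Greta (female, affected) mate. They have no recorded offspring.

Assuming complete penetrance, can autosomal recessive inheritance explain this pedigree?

No

Under autosomal recessive, Elias (unaffected, male) cannot arise from Pavel (affected) × Aisha (affected).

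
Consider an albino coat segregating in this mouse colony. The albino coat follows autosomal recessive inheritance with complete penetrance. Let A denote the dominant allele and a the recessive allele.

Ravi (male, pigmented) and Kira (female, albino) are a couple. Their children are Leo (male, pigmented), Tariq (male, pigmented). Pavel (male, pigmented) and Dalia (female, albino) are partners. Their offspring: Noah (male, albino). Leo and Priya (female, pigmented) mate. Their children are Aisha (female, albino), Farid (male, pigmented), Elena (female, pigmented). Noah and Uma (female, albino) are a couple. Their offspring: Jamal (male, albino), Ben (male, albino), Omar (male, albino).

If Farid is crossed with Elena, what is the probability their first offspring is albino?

1/9

Leo is pigmented so carries A and received a from Kira (aa), so Leo is Aa.
Priya is pigmented so carries A and passed a to Aisha (aa), so Priya is Aa.
Farid is a pigmented offspring of Leo (Aa) × Priya (Aa), whose cross gives 1/4 AA : 1/2 Aa : 1/4 aa; conditioning on being pigmented, Farid is AA with probability 1/3, Aa with probability 2/3.
Elena is a pigmented offspring of Leo (Aa) × Priya (Aa), whose cross gives 1/4 AA : 1/2 Aa : 1/4 aa; conditioning on being pigmented, Elena is AA with probability 1/3, Aa with probability 2/3.
Summing over parental genotype combinations, P(offspring is albino) = 4/9·1/4 = 1/9.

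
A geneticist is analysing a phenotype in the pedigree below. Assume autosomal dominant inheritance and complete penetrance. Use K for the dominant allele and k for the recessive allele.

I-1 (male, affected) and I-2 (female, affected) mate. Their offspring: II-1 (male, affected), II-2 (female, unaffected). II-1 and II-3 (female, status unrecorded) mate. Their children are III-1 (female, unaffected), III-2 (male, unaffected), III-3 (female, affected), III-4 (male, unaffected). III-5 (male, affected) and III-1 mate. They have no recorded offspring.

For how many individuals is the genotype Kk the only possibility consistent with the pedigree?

3

Obligate heterozygotes: I-1 is affected so carries K and passed k to II-2 (kk), so I-1 is Kk; I-2 is affected so carries K and passed k to II-2 (kk), so I-2 is Kk; II-1 is affected so carries K and passed k to III-1 (kk), so II-1 is Kk.
Every other individual is either homozygous by phenotype or has at least one consistent homozygous assignment, so the count is 3.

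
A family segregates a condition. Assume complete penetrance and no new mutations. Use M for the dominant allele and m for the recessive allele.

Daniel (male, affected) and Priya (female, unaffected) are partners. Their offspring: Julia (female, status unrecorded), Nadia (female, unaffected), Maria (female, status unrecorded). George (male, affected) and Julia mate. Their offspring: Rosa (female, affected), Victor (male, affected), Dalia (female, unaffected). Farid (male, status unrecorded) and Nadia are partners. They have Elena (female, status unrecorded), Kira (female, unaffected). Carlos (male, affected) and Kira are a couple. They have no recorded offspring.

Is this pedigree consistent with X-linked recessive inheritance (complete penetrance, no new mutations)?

A consistent assignment under X-linked recessive exists: Daniel X^m Y, Priya X^M X^M, Julia X^M X^m, Nadia X^M X^m, Maria X^M X^m, George X^m Y, Farid X^M Y, Rosa X^m X^m, Victor X^m Y, Dalia X^M X^m, Elena X^M X^M, Kira X^M X^M, Carlos X^m Y.
In this assignment every recorded phenotype matches its genotype and every non-founder's genotype is obtainable from its parents' genotypes, so the pedigree is consistent.

Yes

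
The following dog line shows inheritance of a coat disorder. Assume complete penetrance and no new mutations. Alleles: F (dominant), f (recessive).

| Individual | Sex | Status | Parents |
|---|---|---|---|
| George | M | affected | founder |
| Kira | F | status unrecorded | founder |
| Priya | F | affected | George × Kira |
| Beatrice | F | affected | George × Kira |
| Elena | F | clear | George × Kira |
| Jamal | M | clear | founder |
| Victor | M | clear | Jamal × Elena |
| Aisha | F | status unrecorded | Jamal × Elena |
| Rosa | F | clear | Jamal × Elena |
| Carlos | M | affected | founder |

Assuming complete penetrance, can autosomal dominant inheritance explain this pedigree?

A consistent assignment under autosomal dominant exists: George Ff, Kira Ff, Priya FF, Beatrice FF, Elena ff, Jamal ff, Victor ff, Aisha ff, Rosa ff, Carlos FF.
In this assignment every recorded phenotype matches its genotype and every non-founder's genotype is obtainable from its parents' genotypes, so the pedigree is consistent.

Yes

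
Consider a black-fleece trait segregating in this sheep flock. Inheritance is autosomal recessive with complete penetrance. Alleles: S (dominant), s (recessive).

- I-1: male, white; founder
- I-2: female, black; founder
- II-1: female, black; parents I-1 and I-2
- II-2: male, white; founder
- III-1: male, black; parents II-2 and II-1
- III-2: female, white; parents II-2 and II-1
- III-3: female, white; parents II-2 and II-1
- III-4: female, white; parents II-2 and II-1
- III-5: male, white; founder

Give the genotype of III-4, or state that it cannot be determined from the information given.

Ss

From phenotype alone, III-4 is SS or Ss.
III-4 is white so carries S and received s from II-1 (ss), so III-4 is Ss.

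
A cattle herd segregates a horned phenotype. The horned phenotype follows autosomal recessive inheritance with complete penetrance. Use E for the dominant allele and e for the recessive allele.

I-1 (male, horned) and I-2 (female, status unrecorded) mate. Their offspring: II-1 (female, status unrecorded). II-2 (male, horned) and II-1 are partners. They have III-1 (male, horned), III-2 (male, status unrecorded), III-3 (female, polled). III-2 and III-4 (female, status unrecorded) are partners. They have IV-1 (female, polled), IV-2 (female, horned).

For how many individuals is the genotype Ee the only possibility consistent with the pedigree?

2

Obligate heterozygotes: II-1 passed E to III-3 (Ee, whose e came from II-2) and received e from I-1 (ee), so II-1 is Ee; III-3 is polled so carries E and received e from II-2 (ee), so III-3 is Ee.
Every other individual is either homozygous by phenotype or has at least one consistent homozygous assignment, so the count is 2.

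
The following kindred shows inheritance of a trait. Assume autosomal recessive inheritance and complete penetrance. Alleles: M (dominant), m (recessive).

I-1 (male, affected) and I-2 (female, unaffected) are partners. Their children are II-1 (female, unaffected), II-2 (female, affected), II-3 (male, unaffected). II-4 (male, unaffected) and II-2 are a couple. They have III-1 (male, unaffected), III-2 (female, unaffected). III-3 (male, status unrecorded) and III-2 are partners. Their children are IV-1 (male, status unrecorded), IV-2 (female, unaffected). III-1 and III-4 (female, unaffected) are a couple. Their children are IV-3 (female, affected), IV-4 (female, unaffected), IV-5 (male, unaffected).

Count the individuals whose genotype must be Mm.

Obligate heterozygotes: I-2 is unaffected so carries M and passed m to II-2 (mm), so I-2 is Mm; II-1 is unaffected so carries M and received m from I-1 (mm), so II-1 is Mm; II-3 is unaffected so carries M and received m from I-1 (mm), so II-3 is Mm; III-1 is unaffected so carries M and received m from II-2 (mm), so III-1 is Mm; III-2 is unaffected so carries M and received m from II-2 (mm), so III-2 is Mm; III-4 is unaffected so carries M and passed m to IV-3 (mm), so III-4 is Mm.
Every other individual is either homozygous by phenotype or has at least one consistent homozygous assignment, so the count is 6.

6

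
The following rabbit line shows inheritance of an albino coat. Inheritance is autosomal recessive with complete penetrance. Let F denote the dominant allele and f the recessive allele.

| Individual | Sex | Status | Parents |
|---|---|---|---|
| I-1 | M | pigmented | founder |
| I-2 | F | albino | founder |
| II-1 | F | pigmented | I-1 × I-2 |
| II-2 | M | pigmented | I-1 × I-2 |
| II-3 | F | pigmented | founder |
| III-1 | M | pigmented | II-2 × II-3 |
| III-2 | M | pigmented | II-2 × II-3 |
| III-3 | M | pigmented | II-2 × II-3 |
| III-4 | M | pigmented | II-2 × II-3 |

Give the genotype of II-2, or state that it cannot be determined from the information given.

Ff

From phenotype alone, II-2 is FF or Ff.
II-2 is pigmented so carries F and received f from I-2 (ff), so II-2 is Ff.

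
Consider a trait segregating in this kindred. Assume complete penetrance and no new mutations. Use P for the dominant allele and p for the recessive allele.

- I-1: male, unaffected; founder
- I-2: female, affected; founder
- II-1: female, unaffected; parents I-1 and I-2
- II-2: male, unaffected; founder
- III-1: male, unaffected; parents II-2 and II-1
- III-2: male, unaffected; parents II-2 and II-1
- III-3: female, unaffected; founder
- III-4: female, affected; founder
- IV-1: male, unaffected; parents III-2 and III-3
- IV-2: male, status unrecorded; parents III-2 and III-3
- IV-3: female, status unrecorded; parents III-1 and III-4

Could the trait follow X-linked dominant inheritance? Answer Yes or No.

Yes

A consistent assignment under X-linked dominant exists: I-1 X^p Y, I-2 X^P X^p, II-1 X^p X^p, II-2 X^p Y, III-1 X^p Y, III-2 X^p Y, III-3 X^p X^p, III-4 X^P X^P, IV-1 X^p Y, IV-2 X^p Y, IV-3 X^P X^p.
In this assignment every recorded phenotype matches its genotype and every non-founder's genotype is obtainable from its parents' genotypes, so the pedigree is consistent.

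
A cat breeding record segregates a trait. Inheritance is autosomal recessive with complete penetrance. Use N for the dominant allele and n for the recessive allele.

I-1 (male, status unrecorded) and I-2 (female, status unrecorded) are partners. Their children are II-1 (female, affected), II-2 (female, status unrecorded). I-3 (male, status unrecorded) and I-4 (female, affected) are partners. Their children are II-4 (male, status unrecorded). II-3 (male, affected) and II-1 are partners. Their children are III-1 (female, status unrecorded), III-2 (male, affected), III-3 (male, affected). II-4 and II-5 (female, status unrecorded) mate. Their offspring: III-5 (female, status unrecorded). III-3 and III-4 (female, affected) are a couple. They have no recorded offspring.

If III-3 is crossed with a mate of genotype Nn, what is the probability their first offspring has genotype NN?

III-3 is affected, so III-3 is nn.
The cross gives 1/2 Nn : 1/2 nn, so P(offspring has genotype NN) = 0.

0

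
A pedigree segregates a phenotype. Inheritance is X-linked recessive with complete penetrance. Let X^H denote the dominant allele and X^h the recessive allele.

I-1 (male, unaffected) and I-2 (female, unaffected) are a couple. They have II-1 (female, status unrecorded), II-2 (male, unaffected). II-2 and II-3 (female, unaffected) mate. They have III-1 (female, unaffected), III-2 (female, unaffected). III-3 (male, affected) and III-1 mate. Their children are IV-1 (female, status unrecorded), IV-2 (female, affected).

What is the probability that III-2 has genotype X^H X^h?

II-2 is unaffected, so II-2 is X^H Y.
II-3 is unaffected so carries H and passed h to III-1 (X^H X^h, whose H came from II-2), so II-3 is X^H X^h.
Their cross gives offspring ratios 1/2 X^H X^H : 1/2 X^H X^h. Conditioning on III-2 being unaffected, P(X^H X^h) = 1/2 / 1 = 1/2.

1/2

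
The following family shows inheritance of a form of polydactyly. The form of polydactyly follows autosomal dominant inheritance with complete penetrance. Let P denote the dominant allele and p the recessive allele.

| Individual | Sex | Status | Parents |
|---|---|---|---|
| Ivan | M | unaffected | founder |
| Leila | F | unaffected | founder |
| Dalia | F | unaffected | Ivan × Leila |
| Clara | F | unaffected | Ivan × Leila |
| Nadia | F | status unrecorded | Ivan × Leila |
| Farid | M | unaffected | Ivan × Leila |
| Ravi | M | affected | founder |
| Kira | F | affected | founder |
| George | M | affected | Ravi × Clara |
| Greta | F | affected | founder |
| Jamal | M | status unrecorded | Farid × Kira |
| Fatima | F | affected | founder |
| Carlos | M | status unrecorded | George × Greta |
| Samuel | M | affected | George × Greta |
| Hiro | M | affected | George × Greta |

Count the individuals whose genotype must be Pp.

Obligate heterozygotes: George is affected so carries P and received p from Clara (pp), so George is Pp.
Every other individual is either homozygous by phenotype or has at least one consistent homozygous assignment, so the count is 1.

1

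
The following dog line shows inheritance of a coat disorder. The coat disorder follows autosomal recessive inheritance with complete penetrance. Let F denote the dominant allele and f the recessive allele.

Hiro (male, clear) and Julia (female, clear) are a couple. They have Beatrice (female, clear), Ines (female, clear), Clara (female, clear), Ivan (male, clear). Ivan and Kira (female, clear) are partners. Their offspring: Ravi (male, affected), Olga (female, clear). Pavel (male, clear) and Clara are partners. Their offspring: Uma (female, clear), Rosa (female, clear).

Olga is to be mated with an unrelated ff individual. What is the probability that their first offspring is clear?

2/3

Ivan is clear so carries F and passed f to Ravi (ff), so Ivan is Ff.
Kira is clear so carries F and passed f to Ravi (ff), so Kira is Ff.
Olga is a clear offspring of Ivan (Ff) × Kira (Ff), whose cross gives 1/4 FF : 1/2 Ff : 1/4 ff; conditioning on being clear, Olga is FF with probability 1/3, Ff with probability 2/3.
Summing over parental genotype combinations, P(offspring is clear) = 1/3·1 + 2/3·1/2 = 2/3.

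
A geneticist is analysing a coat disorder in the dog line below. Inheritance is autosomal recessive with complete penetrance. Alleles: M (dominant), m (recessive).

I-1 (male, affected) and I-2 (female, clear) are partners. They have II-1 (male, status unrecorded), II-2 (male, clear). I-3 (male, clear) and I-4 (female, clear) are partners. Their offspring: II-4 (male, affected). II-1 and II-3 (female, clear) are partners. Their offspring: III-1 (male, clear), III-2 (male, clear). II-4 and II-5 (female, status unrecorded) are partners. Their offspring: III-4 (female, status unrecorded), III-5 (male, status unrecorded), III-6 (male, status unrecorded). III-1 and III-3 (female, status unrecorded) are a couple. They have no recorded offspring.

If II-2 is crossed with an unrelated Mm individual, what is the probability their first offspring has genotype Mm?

II-2 is clear so carries M and received m from I-1 (mm), so II-2 is Mm.
The cross gives 1/4 MM : 1/2 Mm : 1/4 mm, so P(offspring has genotype Mm) = 1/2.

1/2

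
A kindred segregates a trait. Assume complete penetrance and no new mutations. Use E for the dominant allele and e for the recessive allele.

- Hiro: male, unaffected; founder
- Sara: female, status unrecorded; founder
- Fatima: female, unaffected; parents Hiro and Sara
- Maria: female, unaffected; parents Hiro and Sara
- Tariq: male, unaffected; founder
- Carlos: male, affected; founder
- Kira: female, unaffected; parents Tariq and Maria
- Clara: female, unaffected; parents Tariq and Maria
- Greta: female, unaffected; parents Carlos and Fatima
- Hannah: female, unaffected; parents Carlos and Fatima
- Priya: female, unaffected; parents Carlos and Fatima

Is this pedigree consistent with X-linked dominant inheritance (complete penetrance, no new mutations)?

No

Under X-linked dominant, Greta (unaffected, female) cannot arise from Carlos (affected) × Fatima (unaffected).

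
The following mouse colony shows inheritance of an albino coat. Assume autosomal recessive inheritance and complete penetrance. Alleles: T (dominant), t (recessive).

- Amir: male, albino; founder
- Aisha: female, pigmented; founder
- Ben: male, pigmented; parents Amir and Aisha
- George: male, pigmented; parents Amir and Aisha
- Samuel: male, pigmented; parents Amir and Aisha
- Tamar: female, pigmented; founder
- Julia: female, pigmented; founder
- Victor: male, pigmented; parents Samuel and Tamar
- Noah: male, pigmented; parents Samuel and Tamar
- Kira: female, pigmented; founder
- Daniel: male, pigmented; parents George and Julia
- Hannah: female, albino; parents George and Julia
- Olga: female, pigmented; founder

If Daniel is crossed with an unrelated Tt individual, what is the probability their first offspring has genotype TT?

1/3

George is pigmented so carries T and received t from Amir (tt), so George is Tt.
Julia is pigmented so carries T and passed t to Hannah (tt), so Julia is Tt.
Daniel is a pigmented offspring of George (Tt) × Julia (Tt), whose cross gives 1/4 TT : 1/2 Tt : 1/4 tt; conditioning on being pigmented, Daniel is TT with probability 1/3, Tt with probability 2/3.
Summing over parental genotype combinations, P(offspring has genotype TT) = 1/3·1/2 + 2/3·1/4 = 1/3.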